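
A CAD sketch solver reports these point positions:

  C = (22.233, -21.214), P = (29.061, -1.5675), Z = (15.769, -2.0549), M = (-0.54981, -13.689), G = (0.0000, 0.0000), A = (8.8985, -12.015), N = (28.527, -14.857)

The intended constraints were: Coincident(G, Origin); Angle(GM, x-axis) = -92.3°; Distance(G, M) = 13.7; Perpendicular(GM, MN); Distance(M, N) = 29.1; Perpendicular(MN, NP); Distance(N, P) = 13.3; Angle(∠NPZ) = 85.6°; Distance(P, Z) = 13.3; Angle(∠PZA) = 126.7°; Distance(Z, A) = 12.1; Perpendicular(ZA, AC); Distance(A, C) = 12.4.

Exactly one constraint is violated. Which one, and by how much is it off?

Distance(A, C) = 12.4 — off by 3.80.

G = (0.00, 0.00) ✓; GM at -92.30° ✓; |GM| = 13.70 ✓; ∠(GM, MN) = 90.00° ✓; |MN| = 29.10 ✓; ∠(MN, NP) = 90.00° ✓; |NP| = 13.30 ✓; ∠NPZ = 85.60° ✓; |PZ| = 13.30 ✓; ∠PZA = 126.7° ✓; |ZA| = 12.10 ✓; ∠(ZA, AC) = 90.00° ✓; |AC| = 16.20 ✗.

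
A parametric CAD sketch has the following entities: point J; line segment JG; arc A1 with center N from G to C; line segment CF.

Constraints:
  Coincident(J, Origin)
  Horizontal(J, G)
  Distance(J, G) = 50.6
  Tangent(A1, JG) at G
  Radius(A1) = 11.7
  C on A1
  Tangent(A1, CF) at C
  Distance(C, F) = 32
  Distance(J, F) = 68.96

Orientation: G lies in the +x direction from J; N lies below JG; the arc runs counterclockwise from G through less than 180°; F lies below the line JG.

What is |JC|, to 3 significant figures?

42.8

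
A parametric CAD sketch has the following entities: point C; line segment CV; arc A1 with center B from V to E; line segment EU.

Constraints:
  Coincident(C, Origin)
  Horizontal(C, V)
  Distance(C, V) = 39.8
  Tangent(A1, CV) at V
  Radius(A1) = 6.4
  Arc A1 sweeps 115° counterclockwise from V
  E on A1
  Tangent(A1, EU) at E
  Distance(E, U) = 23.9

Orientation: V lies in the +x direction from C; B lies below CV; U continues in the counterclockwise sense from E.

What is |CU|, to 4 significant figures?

53.77

C is at the origin; CV is horizontal with |CV| = 39.8 and V on the +x side, so V = (39.80, 0.000). A1 meets CV tangentially, so BV is at right angles to CV, so B = V + (0, -6.4) = (39.80, -6.400). On A1, V sits at bearing 90° from B; a 115° counterclockwise sweep puts E at bearing 205°, so E = B + 6.4·(cos 205°, sin 205°) = (34.00, -9.105). Tangency of A1 to EU means the radius BE is perpendicular to EU, so EU runs along (−sin 205°, cos 205°); with |EU| = 23.9, U = (44.10, -30.77). Then |CU| = |U − C| = 53.77.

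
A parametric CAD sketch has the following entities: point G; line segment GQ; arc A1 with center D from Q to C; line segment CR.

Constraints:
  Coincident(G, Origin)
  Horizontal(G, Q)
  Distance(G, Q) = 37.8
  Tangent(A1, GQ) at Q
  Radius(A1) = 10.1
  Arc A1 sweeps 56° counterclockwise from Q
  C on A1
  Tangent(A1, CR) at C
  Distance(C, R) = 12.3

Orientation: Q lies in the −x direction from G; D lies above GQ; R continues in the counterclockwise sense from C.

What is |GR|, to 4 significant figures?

26.89

G is at the origin; GQ is horizontal with |GQ| = 37.8 and Q on the −x side, so Q = (-37.80, 0.000). Tangency of A1 to GQ means the radius DQ is perpendicular to GQ, so D = Q + (0, 10.1) = (-37.80, 10.10). On A1, Q sits at bearing -90° from D; a 56° counterclockwise sweep puts C at bearing -34°, so C = D + 10.1·(cos -34°, sin -34°) = (-29.43, 4.452). Since A1 is tangent to CR there, DC ⟂ CR, so CR runs along (−sin -34°, cos -34°); with |CR| = 12.3, R = (-22.55, 14.65). Then |GR| = |R − G| = 26.89.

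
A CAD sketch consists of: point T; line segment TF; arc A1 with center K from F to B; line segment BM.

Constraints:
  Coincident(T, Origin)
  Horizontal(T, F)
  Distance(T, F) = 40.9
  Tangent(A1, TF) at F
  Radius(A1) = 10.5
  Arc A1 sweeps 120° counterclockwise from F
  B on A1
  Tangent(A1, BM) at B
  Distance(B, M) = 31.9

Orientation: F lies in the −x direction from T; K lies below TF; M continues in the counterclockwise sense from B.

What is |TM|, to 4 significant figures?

55.14

On A1, F sits at bearing 90° from K; a 120° counterclockwise sweep puts B at bearing 210°, so B = K + 10.5·(cos 210°, sin 210°) = (-49.99, -15.75). The tangent condition forces KB to be normal to BM, so BM runs along (−sin 210°, cos 210°); with |BM| = 31.9, M = (-34.04, -43.38). Then |TM| = |M − T| = 55.14.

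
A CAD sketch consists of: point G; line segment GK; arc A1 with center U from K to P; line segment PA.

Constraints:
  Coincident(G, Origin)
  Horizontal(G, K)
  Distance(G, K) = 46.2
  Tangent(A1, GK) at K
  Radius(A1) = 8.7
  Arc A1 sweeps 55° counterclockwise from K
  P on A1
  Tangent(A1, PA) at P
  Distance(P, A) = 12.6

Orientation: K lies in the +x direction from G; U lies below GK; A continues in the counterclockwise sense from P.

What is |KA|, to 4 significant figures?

20.07

On A1, K sits at bearing 90° from U; a 55° counterclockwise sweep puts P at bearing 145°, so P = U + 8.7·(cos 145°, sin 145°) = (39.07, -3.710). Since A1 is tangent to PA there, UP ⟂ PA, so PA runs along (−sin 145°, cos 145°); with |PA| = 12.6, A = (31.85, -14.03). Then |KA| = |A − K| = 20.07.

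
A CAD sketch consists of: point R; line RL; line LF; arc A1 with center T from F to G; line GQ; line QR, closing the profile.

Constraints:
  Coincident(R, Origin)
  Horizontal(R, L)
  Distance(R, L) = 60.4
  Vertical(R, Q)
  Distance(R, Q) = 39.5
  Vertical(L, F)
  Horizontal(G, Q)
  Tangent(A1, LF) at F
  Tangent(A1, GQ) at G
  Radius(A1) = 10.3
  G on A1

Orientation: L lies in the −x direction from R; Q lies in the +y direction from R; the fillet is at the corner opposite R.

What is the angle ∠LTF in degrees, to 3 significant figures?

70.6°

The virtual corner opposite R is at (-60.4, 39.5). Tangency of A1 to LF means the radius TF is perpendicular to LF and tangency of A1 to GQ means the radius TG is perpendicular to GQ, with radius 10.3, so the center T sits 10.3 in from both sides at T = (-50.1, 29.2). That places the tangent points at F = (-60.4, 29.2) on LF and G = (-50.1, 39.5) on GQ. Then cos ∠LTF = TL·TF / (|TL||TF|), giving 70.6°.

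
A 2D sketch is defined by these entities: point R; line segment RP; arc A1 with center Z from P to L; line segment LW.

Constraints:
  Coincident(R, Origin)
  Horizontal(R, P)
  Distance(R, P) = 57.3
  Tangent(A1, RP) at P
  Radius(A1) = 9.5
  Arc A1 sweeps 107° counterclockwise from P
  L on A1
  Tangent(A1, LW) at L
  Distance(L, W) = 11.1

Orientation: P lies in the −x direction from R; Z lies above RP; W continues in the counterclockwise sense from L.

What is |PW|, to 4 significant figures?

23.63

On A1, P sits at bearing -90° from Z; a 107° counterclockwise sweep puts L at bearing 17°, so L = Z + 9.5·(cos 17°, sin 17°) = (-48.22, 12.28). A1 meets LW tangentially, so ZL is at right angles to LW, so LW runs along (−sin 17°, cos 17°); with |LW| = 11.1, W = (-51.46, 22.89). Then |PW| = |W − P| = 23.63.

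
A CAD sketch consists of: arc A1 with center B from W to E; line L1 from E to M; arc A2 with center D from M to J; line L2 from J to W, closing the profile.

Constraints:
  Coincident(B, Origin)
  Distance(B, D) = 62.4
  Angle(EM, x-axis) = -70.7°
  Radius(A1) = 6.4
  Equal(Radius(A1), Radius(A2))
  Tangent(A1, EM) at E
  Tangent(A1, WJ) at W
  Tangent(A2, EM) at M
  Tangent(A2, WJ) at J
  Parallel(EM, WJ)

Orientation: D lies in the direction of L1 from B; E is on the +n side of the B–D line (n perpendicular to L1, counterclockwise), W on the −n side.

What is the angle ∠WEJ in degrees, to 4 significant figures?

78.41°

The slot axis is L1's direction at -70.7°, so u = (cos -70.7°, sin -70.7°) = (0.3305, -0.9438) and n = (−sin -70.7°, cos -70.7°) = (0.9438, 0.3305). B is at the origin and D lies 62.4 along u from B, so D = 62.4·u = (20.62, -58.89). Tangency of A1 to both parallel lines with radius 6.4 puts E and W at B ± 6.4·n: E = (6.040, 2.115), W = (-6.040, -2.115). Equal radii place M and J the same way about D: M = D + 6.4·n = (26.66, -56.78), J = D − 6.4·n = (14.58, -61.01). Then cos ∠WEJ = EW·EJ / (|EW||EJ|), giving 78.41°.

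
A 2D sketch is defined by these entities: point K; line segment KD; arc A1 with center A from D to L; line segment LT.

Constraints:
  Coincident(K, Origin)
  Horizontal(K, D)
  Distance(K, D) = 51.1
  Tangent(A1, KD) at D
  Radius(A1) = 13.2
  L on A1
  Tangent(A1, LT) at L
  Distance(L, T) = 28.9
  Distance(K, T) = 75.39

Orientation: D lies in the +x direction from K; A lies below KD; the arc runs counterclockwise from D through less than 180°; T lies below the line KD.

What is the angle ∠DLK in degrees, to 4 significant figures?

84.54°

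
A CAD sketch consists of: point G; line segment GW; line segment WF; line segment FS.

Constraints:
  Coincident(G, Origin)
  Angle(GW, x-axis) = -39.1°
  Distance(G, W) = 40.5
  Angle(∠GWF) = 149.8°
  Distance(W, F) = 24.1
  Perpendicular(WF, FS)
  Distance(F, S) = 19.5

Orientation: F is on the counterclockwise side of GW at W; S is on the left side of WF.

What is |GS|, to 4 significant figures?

59.11

G is at the origin; GW runs at -39.1° with length 40.5, so W = 40.5·(cos -39.1°, sin -39.1°) = (31.43, -25.54). ∠GWF = 149.8°, so WF runs at -39.1° + (180° − 149.8°) = -8.900° from the x-axis; with |WF| = 24.1, F = W + 24.1·(cos -8.900°, sin -8.900°) = (55.24, -29.27). WF is perpendicular to FS; with |FS| = 19.5 on the left of WF, S = F + 19.5·(0.1547, 0.9880) = (58.26, -10.01). Then |GS| = |S − G| = 59.11.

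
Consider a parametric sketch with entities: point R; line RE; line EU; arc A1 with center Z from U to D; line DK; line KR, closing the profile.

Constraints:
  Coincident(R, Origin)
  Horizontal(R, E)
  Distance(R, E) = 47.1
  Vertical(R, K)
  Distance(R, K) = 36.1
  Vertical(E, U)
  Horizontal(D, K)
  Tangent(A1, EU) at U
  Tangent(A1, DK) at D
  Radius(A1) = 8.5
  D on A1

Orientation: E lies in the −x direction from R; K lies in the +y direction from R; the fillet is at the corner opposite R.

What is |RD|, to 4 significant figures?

52.85

The virtual corner opposite R is at (-47.10, 36.10). Since A1 is tangent to EU there, ZU ⟂ EU and the tangent condition forces ZD to be normal to DK, with radius 8.5, so the center Z sits 8.5 in from both sides at Z = (-38.60, 27.60). That places the tangent points at U = (-47.10, 27.60) on EU and D = (-38.60, 36.10) on DK. Then |RD| = |D − R| = 52.85.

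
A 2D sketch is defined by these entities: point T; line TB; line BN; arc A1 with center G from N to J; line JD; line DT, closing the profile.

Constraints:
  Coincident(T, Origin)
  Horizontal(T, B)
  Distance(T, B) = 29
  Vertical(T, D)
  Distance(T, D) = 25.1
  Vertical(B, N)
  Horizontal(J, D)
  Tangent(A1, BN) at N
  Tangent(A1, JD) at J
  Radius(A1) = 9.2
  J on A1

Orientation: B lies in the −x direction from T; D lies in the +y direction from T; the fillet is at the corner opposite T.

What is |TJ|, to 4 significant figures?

31.97

The virtual corner opposite T is at (-29.00, 25.10). Tangency of A1 to BN means the radius GN is perpendicular to BN and since A1 is tangent to JD there, GJ ⟂ JD, with radius 9.2, so the center G sits 9.2 in from both sides at G = (-19.80, 15.90). That places the tangent points at N = (-29.00, 15.90) on BN and J = (-19.80, 25.10) on JD. Then |TJ| = |J − T| = 31.97.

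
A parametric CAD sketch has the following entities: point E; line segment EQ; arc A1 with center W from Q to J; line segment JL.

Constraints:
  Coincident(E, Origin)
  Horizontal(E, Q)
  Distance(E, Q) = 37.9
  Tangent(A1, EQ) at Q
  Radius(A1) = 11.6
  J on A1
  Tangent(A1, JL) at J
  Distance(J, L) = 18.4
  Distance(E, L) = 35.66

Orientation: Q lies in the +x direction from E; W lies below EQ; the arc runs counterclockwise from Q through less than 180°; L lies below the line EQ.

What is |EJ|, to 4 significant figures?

28.11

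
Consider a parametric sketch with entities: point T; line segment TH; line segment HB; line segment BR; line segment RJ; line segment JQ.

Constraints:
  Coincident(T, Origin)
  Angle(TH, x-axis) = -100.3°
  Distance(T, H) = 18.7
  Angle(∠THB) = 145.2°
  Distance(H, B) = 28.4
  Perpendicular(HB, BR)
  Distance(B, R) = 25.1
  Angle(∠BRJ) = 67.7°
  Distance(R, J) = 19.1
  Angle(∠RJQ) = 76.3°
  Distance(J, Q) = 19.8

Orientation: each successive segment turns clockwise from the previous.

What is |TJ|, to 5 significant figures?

27.054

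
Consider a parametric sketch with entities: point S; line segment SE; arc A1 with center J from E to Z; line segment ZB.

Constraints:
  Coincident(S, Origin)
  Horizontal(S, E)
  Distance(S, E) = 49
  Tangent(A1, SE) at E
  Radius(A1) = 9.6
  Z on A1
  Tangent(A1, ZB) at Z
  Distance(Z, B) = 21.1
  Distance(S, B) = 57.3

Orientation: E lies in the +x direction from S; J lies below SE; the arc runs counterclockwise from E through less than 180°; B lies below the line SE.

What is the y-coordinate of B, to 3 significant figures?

-32.7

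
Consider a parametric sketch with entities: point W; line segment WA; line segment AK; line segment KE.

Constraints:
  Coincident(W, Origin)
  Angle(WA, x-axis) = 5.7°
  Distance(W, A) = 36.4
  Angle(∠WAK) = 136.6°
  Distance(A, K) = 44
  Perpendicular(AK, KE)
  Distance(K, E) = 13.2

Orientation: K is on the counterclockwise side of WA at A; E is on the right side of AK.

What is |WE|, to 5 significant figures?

80.143

∠WAK = 136.6°, so AK runs at 5.7° + (180° − 136.6°) = 49.100° from the x-axis; with |AK| = 44.0, K = A + 44.0·(cos 49.100°, sin 49.100°) = (65.029, 36.873). AK ⟂ KE; with |KE| = 13.2 on the right of AK, E = K + 13.2·(0.75585, -0.65474) = (75.006, 28.230). Then |WE| = |E − W| = 80.143.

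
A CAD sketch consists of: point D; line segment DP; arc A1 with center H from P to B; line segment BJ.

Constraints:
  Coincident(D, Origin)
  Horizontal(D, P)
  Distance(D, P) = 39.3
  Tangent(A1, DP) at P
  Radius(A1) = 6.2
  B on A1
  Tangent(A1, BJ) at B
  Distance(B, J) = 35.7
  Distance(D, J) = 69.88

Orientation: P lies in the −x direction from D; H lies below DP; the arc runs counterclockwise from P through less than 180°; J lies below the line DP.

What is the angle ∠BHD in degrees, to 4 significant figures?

146.3°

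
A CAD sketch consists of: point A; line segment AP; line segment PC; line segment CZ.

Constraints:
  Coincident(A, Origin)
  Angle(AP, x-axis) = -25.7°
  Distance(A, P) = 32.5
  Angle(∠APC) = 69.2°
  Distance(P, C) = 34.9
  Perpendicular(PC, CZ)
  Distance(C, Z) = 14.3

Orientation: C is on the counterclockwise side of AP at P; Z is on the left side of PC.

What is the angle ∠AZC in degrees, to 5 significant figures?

124.55°

A is at the origin; AP runs at -25.7° with length 32.5, so P = 32.5·(cos -25.7°, sin -25.7°) = (29.285, -14.094). ∠APC = 69.2°, so PC runs at -25.7° + (180° − 69.2°) = 85.100° from the x-axis; with |PC| = 34.9, C = P + 34.9·(cos 85.100°, sin 85.100°) = (32.266, 20.679). PC is perpendicular to CZ; with |CZ| = 14.3 on the left of PC, Z = C + 14.3·(-0.99635, 0.085417) = (18.018, 21.900). Then cos ∠AZC = ZA·ZC / (|ZA||ZC|), giving 124.55°.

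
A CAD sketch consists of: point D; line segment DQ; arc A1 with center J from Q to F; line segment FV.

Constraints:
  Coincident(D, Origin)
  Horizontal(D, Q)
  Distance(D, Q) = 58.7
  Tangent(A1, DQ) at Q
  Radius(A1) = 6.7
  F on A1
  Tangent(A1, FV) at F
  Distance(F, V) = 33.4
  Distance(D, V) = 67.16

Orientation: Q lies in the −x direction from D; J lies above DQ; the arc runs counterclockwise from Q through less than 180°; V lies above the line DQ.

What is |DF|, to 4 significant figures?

52.48

Checks: |JF| = 6.700 ✓; ∠(JF, FV) = 90.00° ✓; |FV| = 33.40 ✓; |DV| = 67.16 ✓.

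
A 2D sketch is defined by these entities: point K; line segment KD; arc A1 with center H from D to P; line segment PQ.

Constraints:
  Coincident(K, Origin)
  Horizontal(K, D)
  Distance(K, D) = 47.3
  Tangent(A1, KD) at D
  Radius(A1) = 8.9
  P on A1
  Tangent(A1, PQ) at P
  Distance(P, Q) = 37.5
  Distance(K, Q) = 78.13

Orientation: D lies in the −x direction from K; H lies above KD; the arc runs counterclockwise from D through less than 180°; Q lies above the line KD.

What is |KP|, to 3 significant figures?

43.2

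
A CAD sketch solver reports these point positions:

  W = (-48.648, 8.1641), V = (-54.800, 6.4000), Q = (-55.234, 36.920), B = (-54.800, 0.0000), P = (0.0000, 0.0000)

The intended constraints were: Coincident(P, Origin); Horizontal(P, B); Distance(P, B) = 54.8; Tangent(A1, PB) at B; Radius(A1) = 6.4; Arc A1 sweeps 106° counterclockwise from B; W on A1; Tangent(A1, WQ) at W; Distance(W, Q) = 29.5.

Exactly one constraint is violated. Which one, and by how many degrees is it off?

Tangent(A1, WQ) at W — off by 3.10°.

P = (0.00, 0.00) ✓; P.y = 0.00, B.y = 0.00 ✓; |PB| = 54.80 ✓; ∠(VB, BP) = 90.00° ✓; |VB| = 6.400 ✓; bearing(V→W) − bearing(V→B) = 106.0° ✓; |VW| = 6.400 ✓; ∠(VW, WQ) = 93.10° ✗; |WQ| = 29.50 ✓.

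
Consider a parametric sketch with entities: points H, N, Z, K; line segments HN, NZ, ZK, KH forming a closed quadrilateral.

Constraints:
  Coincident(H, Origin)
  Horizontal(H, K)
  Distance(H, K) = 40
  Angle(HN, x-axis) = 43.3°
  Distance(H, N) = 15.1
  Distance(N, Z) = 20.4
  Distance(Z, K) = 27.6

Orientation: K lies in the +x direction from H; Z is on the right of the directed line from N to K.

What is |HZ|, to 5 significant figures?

17.244

Checks: |NZ| = 20.40 ✓; |ZK| = 27.60 ✓.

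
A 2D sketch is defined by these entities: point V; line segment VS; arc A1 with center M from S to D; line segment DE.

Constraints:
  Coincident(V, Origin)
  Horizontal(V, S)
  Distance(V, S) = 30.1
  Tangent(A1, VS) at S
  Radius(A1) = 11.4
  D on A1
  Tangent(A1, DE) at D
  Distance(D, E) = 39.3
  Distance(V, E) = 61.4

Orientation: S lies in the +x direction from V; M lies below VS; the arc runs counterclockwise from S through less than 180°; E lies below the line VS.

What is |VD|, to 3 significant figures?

24.6

V is at the origin; VS is horizontal with |VS| = 30.1 and S on the +x side, so S = (30.1, 0.00). Tangency of A1 to VS means the radius MS is perpendicular to VS, so M = S + (0, -11.4) = (30.1, -11.4). Since MD ⟂ DE (tangency), |ME| = √(11.4² + 39.3²) = 40.9 regardless of where D sits on A1. So E lies on both circle(V, 61.4) and circle(M, 40.9); the below-VS intersection is E = (32.2, -52.3). D is the foot of the tangent from E: D = (19.3, -15.1).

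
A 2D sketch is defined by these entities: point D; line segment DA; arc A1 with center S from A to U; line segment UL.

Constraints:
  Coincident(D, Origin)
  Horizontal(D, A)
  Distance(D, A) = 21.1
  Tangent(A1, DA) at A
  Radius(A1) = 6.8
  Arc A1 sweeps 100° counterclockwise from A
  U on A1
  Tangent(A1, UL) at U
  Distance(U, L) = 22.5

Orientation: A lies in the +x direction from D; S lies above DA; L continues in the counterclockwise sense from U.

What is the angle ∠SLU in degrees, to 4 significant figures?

16.82°

D is at the origin; D and A share the same y with |DA| = 21.1 and A on the +x side, so A = (21.10, 0.000). The tangent condition forces SA to be normal to DA, so S = A + (0, 6.8) = (21.10, 6.800). On A1, A sits at bearing -90° from S; a 100° counterclockwise sweep puts U at bearing 10°, so U = S + 6.8·(cos 10°, sin 10°) = (27.80, 7.981). A1 meets UL tangentially, so SU is at right angles to UL, so UL runs along (−sin 10°, cos 10°); with |UL| = 22.5, L = (23.89, 30.14). Then cos ∠SLU = LS·LU / (|LS||LU|), giving 16.82°.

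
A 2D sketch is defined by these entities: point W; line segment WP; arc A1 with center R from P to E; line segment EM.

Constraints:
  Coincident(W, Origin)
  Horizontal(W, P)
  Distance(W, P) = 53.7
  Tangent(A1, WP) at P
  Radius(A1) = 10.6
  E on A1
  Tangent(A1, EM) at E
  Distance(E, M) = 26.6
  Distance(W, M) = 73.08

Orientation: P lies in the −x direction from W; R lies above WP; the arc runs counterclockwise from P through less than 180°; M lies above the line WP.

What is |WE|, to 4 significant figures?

48.74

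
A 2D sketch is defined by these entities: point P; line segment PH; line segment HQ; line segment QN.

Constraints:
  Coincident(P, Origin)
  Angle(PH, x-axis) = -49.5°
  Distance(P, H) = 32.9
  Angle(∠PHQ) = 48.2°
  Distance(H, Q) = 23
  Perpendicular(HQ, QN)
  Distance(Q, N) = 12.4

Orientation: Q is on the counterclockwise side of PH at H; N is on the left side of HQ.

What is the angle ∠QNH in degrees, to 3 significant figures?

61.7°

∠PHQ = 48.2°, so HQ runs at -49.5° + (180° − 48.2°) = 82.3° from the x-axis; with |HQ| = 23.0, Q = H + 23.0·(cos 82.3°, sin 82.3°) = (24.4, -2.22). The perpendicularity gives QN at right angles to HQ; with |QN| = 12.4 on the left of HQ, N = Q + 12.4·(-0.991, 0.134) = (12.2, -0.563). Then cos ∠QNH = NQ·NH / (|NQ||NH|), giving 61.7°.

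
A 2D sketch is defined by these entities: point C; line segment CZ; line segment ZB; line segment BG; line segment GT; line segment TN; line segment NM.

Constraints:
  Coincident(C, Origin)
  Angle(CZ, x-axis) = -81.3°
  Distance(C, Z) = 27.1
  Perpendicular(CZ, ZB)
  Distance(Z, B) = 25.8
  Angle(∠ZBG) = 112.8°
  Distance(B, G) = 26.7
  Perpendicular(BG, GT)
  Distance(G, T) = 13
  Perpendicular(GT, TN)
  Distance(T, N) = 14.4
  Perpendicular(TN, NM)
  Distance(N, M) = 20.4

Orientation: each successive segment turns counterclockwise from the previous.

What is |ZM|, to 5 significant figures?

38.336

GT is perpendicular to TN, so TN runs at -104.10°; with |TN| = 14.4, N = (19.990, -7.7892). TN is perpendicular to NM, so NM runs at -14.100°; with |NM| = 20.4, M = (39.776, -12.759). Then |ZM| = |M − Z| = 38.336.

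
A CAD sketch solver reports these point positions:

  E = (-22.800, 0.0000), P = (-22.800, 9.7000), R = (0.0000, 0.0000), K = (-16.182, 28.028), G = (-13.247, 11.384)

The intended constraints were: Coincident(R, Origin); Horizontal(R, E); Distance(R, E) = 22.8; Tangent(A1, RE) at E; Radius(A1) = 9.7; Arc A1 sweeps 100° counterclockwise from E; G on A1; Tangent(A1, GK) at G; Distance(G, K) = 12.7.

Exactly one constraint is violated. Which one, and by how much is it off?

Distance(G, K) = 12.7 — off by 4.20.

R = (0.00, 0.00) ✓; R.y = 0.00, E.y = 0.00 ✓; |RE| = 22.80 ✓; ∠(PE, ER) = 90.00° ✓; |PE| = 9.700 ✓; bearing(P→G) − bearing(P→E) = 100.0° ✓; |PG| = 9.700 ✓; ∠(PG, GK) = 90.00° ✓; |GK| = 16.90 ✗.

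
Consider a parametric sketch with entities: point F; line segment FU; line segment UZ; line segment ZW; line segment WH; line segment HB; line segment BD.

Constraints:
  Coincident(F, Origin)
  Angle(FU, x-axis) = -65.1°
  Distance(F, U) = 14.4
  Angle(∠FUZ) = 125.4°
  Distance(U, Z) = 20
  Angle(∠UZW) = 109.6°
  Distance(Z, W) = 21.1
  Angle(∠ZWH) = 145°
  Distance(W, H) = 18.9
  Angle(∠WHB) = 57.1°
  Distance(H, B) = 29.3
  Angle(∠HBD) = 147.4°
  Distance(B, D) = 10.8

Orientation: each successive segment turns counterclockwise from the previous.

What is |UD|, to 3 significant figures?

5.62

∠WHB = 57.1° gives HB at -142° from the x-axis; with |HB| = 29.3, B = (11.5, 2.42). ∠HBD = 147.4° gives BD at -110° from the x-axis; with |BD| = 10.8, D = (7.92, -7.75). Then |UD| = |D − U| = 5.62.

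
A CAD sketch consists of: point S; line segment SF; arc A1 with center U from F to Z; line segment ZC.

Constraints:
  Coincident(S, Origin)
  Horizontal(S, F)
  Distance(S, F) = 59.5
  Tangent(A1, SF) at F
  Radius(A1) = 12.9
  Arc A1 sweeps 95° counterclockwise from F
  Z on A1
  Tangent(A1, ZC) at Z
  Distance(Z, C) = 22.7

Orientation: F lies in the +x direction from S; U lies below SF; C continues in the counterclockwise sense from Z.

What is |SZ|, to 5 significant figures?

48.712

S is at the origin; SF is horizontal with |SF| = 59.5 and F on the +x side, so F = (59.500, 0.0000). The tangent condition forces UF to be normal to SF, so U = F + (0, -12.9) = (59.500, -12.900). On A1, F sits at bearing 90° from U; a 95° counterclockwise sweep puts Z at bearing 185°, so Z = U + 12.9·(cos 185°, sin 185°) = (46.649, -14.024). Then |SZ| = |Z − S| = 48.712.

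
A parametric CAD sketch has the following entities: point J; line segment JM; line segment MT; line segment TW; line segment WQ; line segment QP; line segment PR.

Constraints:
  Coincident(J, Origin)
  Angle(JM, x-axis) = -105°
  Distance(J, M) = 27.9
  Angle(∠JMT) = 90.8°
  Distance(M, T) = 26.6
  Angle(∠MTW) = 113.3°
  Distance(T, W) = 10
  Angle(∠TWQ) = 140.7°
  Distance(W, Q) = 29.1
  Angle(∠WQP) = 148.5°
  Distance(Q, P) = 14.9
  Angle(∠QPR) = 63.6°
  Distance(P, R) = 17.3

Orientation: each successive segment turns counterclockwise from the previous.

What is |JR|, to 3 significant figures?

7.64

∠WQP = 148.5° gives QP at 122° from the x-axis; with |QP| = 14.9, P = (16.7, 15.3). ∠QPR = 63.6° gives PR at -122° from the x-axis; with |PR| = 17.3, R = (7.61, 0.658). Then |JR| = |R − J| = 7.64.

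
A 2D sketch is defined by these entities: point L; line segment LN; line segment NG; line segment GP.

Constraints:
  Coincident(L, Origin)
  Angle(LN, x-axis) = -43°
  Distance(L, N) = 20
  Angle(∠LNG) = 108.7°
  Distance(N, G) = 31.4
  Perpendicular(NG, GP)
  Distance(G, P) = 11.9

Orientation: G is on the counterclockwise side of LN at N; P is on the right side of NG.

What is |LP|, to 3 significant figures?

48.8

L is at the origin; LN runs at -43.0° with length 20.0, so N = 20.0·(cos -43.0°, sin -43.0°) = (14.6, -13.6). ∠LNG = 108.7°, so NG runs at -43.0° + (180° − 108.7°) = 28.3° from the x-axis; with |NG| = 31.4, G = N + 31.4·(cos 28.3°, sin 28.3°) = (42.3, 1.25). NG ⟂ GP; with |GP| = 11.9 on the right of NG, P = G + 11.9·(0.474, -0.880) = (47.9, -9.23). Then |LP| = |P − L| = 48.8.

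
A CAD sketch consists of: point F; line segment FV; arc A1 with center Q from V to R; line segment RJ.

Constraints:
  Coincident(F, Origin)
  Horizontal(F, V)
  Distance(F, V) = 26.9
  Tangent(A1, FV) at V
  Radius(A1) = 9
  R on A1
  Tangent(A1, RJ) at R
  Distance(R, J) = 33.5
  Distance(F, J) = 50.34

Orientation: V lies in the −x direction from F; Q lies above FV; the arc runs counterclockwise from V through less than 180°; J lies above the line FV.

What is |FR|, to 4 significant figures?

21.12

F is at the origin; F and V share the same y with |FV| = 26.9 and V on the −x side, so V = (-26.90, 0.000). Since A1 is tangent to FV there, QV ⟂ FV, so Q = V + (0, 9) = (-26.90, 9.000). Since QR ⟂ RJ (tangency), |QJ| = √(9.0² + 33.5²) = 34.69 regardless of where R sits on A1. So J lies on both circle(F, 50.34) and circle(Q, 34.69); the above-FV intersection is J = (-25.09, 43.64). R is the foot of the tangent from J: R = (-18.10, 10.88).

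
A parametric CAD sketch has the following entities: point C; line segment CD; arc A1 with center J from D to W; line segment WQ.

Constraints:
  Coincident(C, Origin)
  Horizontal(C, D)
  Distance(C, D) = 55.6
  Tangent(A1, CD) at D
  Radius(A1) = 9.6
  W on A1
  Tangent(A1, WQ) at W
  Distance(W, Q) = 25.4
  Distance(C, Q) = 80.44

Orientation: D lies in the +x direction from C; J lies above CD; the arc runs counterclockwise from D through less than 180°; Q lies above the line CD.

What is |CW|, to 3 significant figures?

64.5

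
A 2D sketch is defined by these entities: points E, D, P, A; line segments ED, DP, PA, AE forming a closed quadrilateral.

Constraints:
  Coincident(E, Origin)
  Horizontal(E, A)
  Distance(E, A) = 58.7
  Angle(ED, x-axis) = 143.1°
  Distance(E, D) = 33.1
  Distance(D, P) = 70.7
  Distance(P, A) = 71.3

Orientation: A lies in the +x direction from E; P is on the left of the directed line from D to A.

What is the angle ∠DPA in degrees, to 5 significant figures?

76.033°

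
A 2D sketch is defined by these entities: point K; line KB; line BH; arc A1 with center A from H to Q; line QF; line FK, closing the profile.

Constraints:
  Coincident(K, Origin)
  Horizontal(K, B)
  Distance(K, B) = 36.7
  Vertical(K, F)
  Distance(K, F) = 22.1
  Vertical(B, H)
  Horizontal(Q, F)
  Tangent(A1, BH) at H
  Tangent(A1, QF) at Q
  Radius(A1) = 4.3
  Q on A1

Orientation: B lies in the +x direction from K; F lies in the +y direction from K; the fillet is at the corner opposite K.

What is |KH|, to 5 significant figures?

40.789

K is at the origin; K and B share the same y with |KB| = 36.7 and B on the +x side, so B = (36.700, 0.0000). K and F share the same x with |KF| = 22.1 and F on the +y side, so F = (0.0000, 22.100). The virtual corner opposite K is at (36.700, 22.100). A1 meets BH tangentially, so AH is at right angles to BH and A1 meets QF tangentially, so AQ is at right angles to QF, with radius 4.3, so the center A sits 4.3 in from both sides at A = (32.400, 17.800). That places the tangent points at H = (36.700, 17.800) on BH and Q = (32.400, 22.100) on QF. Then |KH| = |H − K| = 40.789.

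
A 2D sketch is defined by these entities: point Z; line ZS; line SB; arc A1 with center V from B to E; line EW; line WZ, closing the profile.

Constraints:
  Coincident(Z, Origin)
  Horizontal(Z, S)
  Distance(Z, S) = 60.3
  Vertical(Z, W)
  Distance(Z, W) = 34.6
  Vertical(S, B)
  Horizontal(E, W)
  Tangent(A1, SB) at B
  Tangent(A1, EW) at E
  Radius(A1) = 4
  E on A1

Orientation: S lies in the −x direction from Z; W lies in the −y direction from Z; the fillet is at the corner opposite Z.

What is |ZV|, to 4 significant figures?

64.08

Z is at the origin; Z and S share the same y with |ZS| = 60.3 and S on the −x side, so S = (-60.30, 0.000). ZW is vertical with |ZW| = 34.6 and W on the −y side, so W = (0.000, -34.60). The virtual corner opposite Z is at (-60.30, -34.60). A1 meets SB tangentially, so VB is at right angles to SB and since A1 is tangent to EW there, VE ⟂ EW, with radius 4.0, so the center V sits 4.0 in from both sides at V = (-56.30, -30.60). Then |ZV| = |V − Z| = 64.08.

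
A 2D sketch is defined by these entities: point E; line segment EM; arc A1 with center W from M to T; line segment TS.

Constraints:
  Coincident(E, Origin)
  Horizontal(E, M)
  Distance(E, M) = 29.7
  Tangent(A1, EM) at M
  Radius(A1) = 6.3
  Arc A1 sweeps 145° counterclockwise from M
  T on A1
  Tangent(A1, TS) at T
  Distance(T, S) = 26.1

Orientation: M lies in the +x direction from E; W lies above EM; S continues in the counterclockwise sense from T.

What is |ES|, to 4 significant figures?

29.00

E is at the origin; E and M share the same y with |EM| = 29.7 and M on the +x side, so M = (29.70, 0.000). Since A1 is tangent to EM there, WM ⟂ EM, so W = M + (0, 6.3) = (29.70, 6.300). On A1, M sits at bearing -90° from W; a 145° counterclockwise sweep puts T at bearing 55°, so T = W + 6.3·(cos 55°, sin 55°) = (33.31, 11.46). A1 meets TS tangentially, so WT is at right angles to TS, so TS runs along (−sin 55°, cos 55°); with |TS| = 26.1, S = (11.93, 26.43). Then |ES| = |S − E| = 29.00.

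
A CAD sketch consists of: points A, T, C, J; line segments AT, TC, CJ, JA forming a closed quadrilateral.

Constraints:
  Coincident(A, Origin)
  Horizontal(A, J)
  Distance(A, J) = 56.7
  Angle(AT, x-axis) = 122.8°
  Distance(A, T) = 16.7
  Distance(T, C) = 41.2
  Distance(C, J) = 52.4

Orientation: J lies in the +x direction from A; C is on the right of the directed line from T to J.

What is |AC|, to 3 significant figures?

24.7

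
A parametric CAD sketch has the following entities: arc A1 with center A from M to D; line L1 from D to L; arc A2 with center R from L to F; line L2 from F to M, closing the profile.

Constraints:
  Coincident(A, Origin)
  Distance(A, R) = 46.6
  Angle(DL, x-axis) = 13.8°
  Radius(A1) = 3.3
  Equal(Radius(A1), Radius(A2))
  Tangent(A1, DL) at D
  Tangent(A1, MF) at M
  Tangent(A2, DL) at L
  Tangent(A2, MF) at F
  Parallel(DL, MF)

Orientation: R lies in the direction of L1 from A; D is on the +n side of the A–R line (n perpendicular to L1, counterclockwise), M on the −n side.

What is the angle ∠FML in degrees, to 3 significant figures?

8.06°

Tangency of A1 to both parallel lines with radius 3.3 puts D and M at A ± 3.3·n: D = (-0.787, 3.20), M = (0.787, -3.20). Equal radii place L and F the same way about R: L = R + 3.3·n = (44.5, 14.3), F = R − 3.3·n = (46.0, 7.91). Then cos ∠FML = MF·ML / (|MF||ML|), giving 8.06°.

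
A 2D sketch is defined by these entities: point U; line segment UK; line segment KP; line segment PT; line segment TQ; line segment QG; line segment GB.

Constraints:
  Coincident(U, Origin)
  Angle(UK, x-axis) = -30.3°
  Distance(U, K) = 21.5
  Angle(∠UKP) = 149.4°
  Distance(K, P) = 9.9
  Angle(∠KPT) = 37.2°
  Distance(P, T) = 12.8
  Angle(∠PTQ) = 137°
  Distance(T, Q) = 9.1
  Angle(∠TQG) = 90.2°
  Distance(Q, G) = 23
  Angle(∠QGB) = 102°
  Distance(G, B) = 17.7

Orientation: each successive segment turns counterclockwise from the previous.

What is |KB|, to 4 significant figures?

20.87

∠TQG = 90.2° gives QG at -84.10° from the x-axis; with |QG| = 23.0, G = (11.54, -26.96). ∠QGB = 102.0° gives GB at -6.100° from the x-axis; with |GB| = 17.7, B = (29.14, -28.84). Then |KB| = |B − K| = 20.87.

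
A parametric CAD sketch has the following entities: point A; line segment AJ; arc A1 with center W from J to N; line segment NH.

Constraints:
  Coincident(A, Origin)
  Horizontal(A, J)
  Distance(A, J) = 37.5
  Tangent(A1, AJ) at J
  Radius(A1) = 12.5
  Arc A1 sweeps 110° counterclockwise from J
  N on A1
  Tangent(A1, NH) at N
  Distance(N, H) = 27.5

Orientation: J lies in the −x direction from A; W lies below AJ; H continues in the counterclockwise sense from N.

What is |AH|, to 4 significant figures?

58.34

On A1, J sits at bearing 90° from W; a 110° counterclockwise sweep puts N at bearing 200°, so N = W + 12.5·(cos 200°, sin 200°) = (-49.25, -16.78). Since A1 is tangent to NH there, WN ⟂ NH, so NH runs along (−sin 200°, cos 200°); with |NH| = 27.5, H = (-39.84, -42.62). Then |AH| = |H − A| = 58.34.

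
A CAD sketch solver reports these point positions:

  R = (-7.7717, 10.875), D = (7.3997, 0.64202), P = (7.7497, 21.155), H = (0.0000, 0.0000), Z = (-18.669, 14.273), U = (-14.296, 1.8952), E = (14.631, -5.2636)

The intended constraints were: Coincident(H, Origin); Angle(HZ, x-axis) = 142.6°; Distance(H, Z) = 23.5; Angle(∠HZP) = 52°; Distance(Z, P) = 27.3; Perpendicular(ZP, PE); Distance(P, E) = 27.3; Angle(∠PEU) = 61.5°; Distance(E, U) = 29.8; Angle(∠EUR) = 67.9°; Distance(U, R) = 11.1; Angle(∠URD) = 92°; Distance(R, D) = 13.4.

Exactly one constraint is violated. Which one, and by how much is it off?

Distance(R, D) = 13.4 — off by 4.90.

H = (0.00, 0.00) ✓; HZ at 142.6° ✓; |HZ| = 23.50 ✓; ∠HZP = 52.00° ✓; |ZP| = 27.30 ✓; ∠(ZP, PE) = 90.00° ✓; |PE| = 27.30 ✓; ∠PEU = 61.50° ✓; |EU| = 29.80 ✓; ∠EUR = 67.90° ✓; |UR| = 11.10 ✓; ∠URD = 92.00° ✓; |RD| = 18.30 ✗.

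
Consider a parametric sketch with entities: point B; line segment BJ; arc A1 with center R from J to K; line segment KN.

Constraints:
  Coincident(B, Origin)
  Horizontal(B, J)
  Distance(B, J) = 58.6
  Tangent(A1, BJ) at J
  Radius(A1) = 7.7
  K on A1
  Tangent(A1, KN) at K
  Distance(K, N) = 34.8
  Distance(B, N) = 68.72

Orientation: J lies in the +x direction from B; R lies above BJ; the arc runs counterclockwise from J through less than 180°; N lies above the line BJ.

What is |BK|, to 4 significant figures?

66.63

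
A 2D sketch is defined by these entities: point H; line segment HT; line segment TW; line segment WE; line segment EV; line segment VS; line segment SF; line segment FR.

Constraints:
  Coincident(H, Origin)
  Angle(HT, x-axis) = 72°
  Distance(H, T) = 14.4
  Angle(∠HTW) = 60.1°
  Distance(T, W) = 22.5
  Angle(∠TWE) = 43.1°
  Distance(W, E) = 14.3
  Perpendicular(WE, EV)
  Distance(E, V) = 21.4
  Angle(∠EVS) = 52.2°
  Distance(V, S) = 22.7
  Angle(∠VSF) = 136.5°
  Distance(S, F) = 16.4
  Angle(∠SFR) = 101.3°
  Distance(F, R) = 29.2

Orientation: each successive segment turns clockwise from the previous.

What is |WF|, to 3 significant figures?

10.7

H is at the origin; HT runs at 72.0° with length 14.4, so T = (4.45, 13.7). ∠HTW = 60.1° gives TW at -47.9° from the x-axis; with |TW| = 22.5, W = (19.5, -3.00). ∠TWE = 43.1° gives WE at 175° from the x-axis; with |WE| = 14.3, E = (5.28, -1.80). WE is perpendicular to EV, so EV runs at 85.2°; with |EV| = 21.4, V = (7.08, 19.5). ∠EVS = 52.2° gives VS at -42.6° from the x-axis; with |VS| = 22.7, S = (23.8, 4.16). ∠VSF = 136.5° gives SF at -86.1° from the x-axis; with |SF| = 16.4, F = (24.9, -12.2). Then |WF| = |F − W| = 10.7.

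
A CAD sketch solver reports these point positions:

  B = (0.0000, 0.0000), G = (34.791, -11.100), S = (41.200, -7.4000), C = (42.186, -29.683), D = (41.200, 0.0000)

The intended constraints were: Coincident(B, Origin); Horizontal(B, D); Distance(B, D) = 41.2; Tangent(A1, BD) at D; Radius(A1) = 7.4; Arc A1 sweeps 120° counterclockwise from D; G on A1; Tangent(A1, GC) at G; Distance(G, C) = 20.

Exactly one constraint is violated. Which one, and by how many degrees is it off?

Tangent(A1, GC) at G — off by 8.30°.

B = (0.00, 0.00) ✓; B.y = 0.00, D.y = 0.00 ✓; |BD| = 41.20 ✓; ∠(SD, DB) = 90.00° ✓; |SD| = 7.400 ✓; bearing(S→G) − bearing(S→D) = 120.0° ✓; |SG| = 7.400 ✓; ∠(SG, GC) = 98.30° ✗; |GC| = 20.00 ✓.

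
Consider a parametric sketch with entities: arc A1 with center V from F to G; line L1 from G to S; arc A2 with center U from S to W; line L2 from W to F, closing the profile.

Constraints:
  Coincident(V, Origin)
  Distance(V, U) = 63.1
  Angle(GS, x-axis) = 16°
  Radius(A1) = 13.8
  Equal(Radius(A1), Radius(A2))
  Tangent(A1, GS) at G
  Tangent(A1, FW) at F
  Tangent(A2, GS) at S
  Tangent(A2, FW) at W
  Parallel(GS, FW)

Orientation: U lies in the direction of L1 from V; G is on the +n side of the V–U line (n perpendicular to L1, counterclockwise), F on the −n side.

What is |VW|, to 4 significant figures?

64.59

The slot axis is L1's direction at 16.0°, so u = (cos 16.0°, sin 16.0°) = (0.9613, 0.2756) and n = (−sin 16.0°, cos 16.0°) = (-0.2756, 0.9613). V is at the origin and U lies 63.1 along u from V, so U = 63.1·u = (60.66, 17.39). Tangency of A1 to both parallel lines with radius 13.8 puts G and F at V ± 13.8·n: G = (-3.804, 13.27), F = (3.804, -13.27). Equal radii place S and W the same way about U: S = U + 13.8·n = (56.85, 30.66), W = U − 13.8·n = (64.46, 4.127). Then |VW| = |W − V| = 64.59.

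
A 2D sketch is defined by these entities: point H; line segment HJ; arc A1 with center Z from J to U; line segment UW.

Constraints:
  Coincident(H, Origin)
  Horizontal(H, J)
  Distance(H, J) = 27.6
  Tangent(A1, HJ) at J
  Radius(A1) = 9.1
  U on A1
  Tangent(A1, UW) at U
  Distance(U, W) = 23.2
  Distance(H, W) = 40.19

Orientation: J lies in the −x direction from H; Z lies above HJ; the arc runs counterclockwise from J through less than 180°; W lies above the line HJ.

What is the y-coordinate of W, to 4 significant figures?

33.45

H is at the origin; HJ is horizontal with |HJ| = 27.6 and J on the −x side, so J = (-27.60, 0.000). The tangent condition forces ZJ to be normal to HJ, so Z = J + (0, 9.1) = (-27.60, 9.100). Since ZU ⟂ UW (tangency), |ZW| = √(9.1² + 23.2²) = 24.92 regardless of where U sits on A1. So W lies on both circle(H, 40.19) and circle(Z, 24.92); the above-HJ intersection is W = (-22.28, 33.45). U is the foot of the tangent from W: U = (-18.61, 10.54).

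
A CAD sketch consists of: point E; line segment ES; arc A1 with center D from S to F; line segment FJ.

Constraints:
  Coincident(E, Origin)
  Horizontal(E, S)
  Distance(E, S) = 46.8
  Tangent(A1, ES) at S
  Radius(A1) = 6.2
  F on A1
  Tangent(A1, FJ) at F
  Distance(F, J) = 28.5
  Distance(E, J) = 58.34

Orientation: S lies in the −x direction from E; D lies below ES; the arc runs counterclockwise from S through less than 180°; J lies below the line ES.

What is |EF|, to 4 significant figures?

53.38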